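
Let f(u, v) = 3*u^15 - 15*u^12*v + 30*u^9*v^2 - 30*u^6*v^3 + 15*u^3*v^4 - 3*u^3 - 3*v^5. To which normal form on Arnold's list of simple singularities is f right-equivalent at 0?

The Hessian of f at 0 has rank 0. Corank 2; j^3 = -3*u^3 is a perfect cube, so E-series; the 5-jet and mu = 8 give E_8.

E_8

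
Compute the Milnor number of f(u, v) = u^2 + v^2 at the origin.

1

The Hessian of f at 0 has rank 2. Corank 0: nondegenerate Morse point, so A_1.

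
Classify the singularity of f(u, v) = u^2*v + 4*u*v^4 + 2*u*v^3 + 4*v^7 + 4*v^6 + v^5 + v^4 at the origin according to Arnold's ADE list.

The Hessian of f at 0 is [[0, 0], [0, 0]] with rank 0, so corank 2. A Groebner basis of the Jacobian ideal J(f) in C{u,v} is {u*v^2, u*v + v^3, u^2 - 4*u*v}; counting standard monomials gives mu = 5. Corank 2; j^3 = u^2*v has shape L^2 M (L != M), so D-series; mu = 5 gives D_5.

D_5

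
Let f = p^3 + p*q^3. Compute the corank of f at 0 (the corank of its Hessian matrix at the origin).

The Hessian at 0 is [[0, 0], [0, 0]] of rank 0; hence corank 2.

2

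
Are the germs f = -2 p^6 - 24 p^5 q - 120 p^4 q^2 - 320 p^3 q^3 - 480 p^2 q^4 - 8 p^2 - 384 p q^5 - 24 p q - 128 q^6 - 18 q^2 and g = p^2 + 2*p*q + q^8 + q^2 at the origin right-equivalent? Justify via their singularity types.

No.

The Hessian of f at 0 has rank 1. Corank 1: A-series; mu = 5 gives A_5. The Hessian of g at 0 has rank 1. Corank 1: A-series; mu = 7 gives A_7. f is A_5 but g is A_7, hence not right-equivalent.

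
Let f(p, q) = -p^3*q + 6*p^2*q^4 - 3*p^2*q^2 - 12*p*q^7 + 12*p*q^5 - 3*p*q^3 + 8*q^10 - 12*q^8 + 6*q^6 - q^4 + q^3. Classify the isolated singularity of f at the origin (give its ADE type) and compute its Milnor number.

Type E_{7}, Milnor number mu = 7.

The Hessian of f at 0 is [[0, 0], [0, 0]] with rank 0, so corank 2. A Groebner basis of the Jacobian ideal J(f) in C{p,q} is {p^3 - 3*p*q^2 - 3*q^2, p^2*q + 2*p*q^2, q^3}; counting standard monomials gives mu = 7. Corank 2; j^3 = q^3 is a perfect cube, so E-series; the 4-jet and mu = 7 give E_7.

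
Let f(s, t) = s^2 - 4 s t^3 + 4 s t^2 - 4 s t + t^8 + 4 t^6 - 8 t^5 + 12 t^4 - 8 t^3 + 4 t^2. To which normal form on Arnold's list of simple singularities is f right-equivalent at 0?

A7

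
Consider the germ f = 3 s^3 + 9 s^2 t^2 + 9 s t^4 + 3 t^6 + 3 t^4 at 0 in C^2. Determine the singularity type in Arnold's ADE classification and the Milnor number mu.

The Hessian of f at 0 has rank 0. Corank 2; j^3 = 3*s^3 is a perfect cube, so E-series; the 4-jet and mu = 6 give E_6.

Type E_6, Milnor number mu = 6.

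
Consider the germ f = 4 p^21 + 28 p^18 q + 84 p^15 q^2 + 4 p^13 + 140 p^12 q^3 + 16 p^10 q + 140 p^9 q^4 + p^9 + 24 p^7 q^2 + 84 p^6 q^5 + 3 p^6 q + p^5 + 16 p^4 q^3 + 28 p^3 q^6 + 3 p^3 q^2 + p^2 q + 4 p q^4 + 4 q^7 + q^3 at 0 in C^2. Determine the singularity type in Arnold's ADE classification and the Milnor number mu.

Type D4, Milnor number mu = 4.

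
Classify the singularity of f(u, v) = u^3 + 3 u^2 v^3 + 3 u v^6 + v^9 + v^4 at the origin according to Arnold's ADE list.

E_{6}

The Hessian of f at 0 has rank 0. Corank 2; j^3 = u^3 is a perfect cube, so E-series; the 4-jet and mu = 6 give E_6.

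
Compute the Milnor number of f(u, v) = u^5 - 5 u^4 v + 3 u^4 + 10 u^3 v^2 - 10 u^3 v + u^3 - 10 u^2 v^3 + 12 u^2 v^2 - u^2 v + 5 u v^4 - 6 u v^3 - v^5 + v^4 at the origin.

The Hessian of f at 0 is [[0, 0], [0, 0]] with rank 0, so corank 2. A Groebner basis of the Jacobian ideal J(f) in C{u,v} is {u*v^2, -u*v/3 + v^3, u^2 - 4*u*v/3}; counting standard monomials gives mu = 5. Corank 2; j^3 = u^2*(u - v) has shape L^2 M (L != M), so D-series; mu = 5 gives D_5.

5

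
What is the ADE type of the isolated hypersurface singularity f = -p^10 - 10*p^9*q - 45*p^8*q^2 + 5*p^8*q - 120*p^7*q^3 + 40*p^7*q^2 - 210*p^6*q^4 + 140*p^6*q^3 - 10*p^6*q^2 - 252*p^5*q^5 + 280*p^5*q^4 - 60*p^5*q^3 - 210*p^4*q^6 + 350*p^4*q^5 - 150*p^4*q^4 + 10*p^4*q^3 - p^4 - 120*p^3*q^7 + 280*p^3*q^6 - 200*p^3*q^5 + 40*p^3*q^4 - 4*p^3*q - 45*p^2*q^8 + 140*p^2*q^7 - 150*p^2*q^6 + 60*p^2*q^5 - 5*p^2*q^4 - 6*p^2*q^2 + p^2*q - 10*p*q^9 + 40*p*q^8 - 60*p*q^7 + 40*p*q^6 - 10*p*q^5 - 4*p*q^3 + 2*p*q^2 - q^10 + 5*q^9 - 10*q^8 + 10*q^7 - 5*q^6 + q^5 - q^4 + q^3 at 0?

The Hessian of f at 0 has rank 0. Corank 2; j^3 = q*(p + q)^2 has shape L^2 M (L != M), so D-series; mu = 6 gives D_6.

D6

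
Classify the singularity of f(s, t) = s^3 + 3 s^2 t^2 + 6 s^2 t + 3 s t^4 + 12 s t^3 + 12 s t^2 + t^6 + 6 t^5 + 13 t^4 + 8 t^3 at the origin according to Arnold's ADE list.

E_{6}

The Hessian of f at 0 has rank 0. Corank 2; j^3 = (s + 2*t)^3 is a perfect cube, so E-series; the 4-jet and mu = 6 give E_6.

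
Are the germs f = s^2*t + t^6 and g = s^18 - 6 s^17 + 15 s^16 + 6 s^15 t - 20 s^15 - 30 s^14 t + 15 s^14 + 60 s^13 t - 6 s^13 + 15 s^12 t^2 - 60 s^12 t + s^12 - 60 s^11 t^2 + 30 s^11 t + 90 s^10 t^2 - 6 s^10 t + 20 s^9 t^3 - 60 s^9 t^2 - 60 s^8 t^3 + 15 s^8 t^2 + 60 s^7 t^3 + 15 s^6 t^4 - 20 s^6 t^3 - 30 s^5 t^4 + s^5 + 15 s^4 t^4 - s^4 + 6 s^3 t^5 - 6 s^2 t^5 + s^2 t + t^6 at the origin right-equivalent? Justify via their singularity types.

Yes.

The Hessian of f at 0 is [[0, 0], [0, 0]] with rank 0, so corank 2. A Groebner basis of the Jacobian ideal J(f) in C{s,t} is {s^2/6 + t^5, s^3, s*t}; counting standard monomials gives mu = 7. Corank 2; j^3 = s^2*t has shape L^2 M (L != M), so D-series; mu = 7 gives D_7. The Hessian of g at 0 is [[0, 0], [0, 0]] with rank 0, so corank 2. A Groebner basis of the Jacobian ideal J(g) in C{s,t} is {s^2/6 + t^5, s^3, s*t}; counting standard monomials gives mu = 7. Corank 2; j^3 = s^2*t has shape L^2 M (L != M), so D-series; mu = 7 gives D_7. Both have type D_7, hence right-equivalent.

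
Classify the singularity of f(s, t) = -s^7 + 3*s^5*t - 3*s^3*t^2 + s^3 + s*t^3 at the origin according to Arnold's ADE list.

The Hessian of f at 0 is [[0, 0], [0, 0]] with rank 0, so corank 2. A Groebner basis of the Jacobian ideal J(f) in C{s,t} is {s^3, s*t^2, 3*s^2 + t^3}; counting standard monomials gives mu = 7. Corank 2; j^3 = s^3 is a perfect cube, so E-series; the 4-jet and mu = 7 give E_7.

E_{7}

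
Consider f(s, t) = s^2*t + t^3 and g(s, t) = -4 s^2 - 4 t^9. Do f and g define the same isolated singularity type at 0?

No.

The Hessian of f at 0 has rank 0. Corank 2; j^3 = t*(s^2 + t^2) splits into three distinct lines over C (the quadratic factor has nonzero discriminant), so D_4. The Hessian of g at 0 has rank 1. Corank 1: A-series; mu = 8 gives A_8. f is D_4 but g is A_8, hence not right-equivalent.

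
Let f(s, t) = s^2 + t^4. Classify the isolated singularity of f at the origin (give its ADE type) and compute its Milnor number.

The Hessian of f at 0 has rank 1. Corank 1: A-series; mu = 3 gives A_3.

Type A3, Milnor number mu = 3.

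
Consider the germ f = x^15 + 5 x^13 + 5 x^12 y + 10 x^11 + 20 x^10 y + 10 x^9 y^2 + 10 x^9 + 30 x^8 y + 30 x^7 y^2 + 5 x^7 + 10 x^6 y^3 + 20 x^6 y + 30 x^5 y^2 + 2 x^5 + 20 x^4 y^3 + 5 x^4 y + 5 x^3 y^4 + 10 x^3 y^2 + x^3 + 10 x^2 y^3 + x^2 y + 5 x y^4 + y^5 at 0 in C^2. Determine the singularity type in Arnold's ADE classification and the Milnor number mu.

Type D6, Milnor number mu = 6.

The Hessian of f at 0 has rank 0. Corank 2; j^3 = x^2*(x + y) has shape L^2 M (L != M), so D-series; mu = 6 gives D_6.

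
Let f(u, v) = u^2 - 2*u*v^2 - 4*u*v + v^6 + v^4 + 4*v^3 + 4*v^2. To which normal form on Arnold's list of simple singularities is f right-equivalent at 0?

The Hessian of f at 0 is [[2, -4], [-4, 8]] with rank 1, so corank 1. A Groebner basis of the Jacobian ideal J(f) in C{u,v} is {u^3 - 12*u^2 + 40*u*v - 32*u + 64*v, u^2*v - 4*u^2 + 12*u*v - 8*u + 16*v, -u + v^2 + 2*v}; counting standard monomials gives mu = 5. Corank 1: A-series; mu = 5 gives A_5.

A_{5}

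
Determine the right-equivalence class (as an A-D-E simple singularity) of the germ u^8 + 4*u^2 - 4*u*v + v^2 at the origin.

The Hessian of f at 0 is [[8, -4], [-4, 2]] with rank 1, so corank 1. A Groebner basis of the Jacobian ideal J(f) in C{u,v} is {v^7, u - v/2}; counting standard monomials gives mu = 7. Corank 1: A-series; mu = 7 gives A_7.

A_7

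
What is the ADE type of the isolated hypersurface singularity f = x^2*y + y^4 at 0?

D_5

The Hessian of f at 0 is [[0, 0], [0, 0]] with rank 0, so corank 2. A Groebner basis of the Jacobian ideal J(f) in C{x,y} is {x^3, x^2/4 + y^3, x*y}; counting standard monomials gives mu = 5. Corank 2; j^3 = x^2*y has shape L^2 M (L != M), so D-series; mu = 5 gives D_5.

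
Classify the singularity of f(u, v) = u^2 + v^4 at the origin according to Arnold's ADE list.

The Hessian of f at 0 has rank 1. Corank 1: A-series; mu = 3 gives A_3.

A3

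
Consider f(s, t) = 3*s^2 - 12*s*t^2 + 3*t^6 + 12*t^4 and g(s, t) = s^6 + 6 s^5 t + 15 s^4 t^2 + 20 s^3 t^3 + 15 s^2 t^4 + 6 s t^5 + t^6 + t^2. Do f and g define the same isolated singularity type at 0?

The Hessian of f at 0 has rank 1. Corank 1: A-series; mu = 5 gives A_5. The Hessian of g at 0 has rank 1. Corank 1: A-series; mu = 5 gives A_5. Both have type A_5, hence right-equivalent.

Yes.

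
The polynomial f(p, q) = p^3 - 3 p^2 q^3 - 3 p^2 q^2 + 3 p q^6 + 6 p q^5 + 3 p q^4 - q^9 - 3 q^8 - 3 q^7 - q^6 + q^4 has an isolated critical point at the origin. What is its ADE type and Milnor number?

The Hessian of f at 0 has rank 0. Corank 2; j^3 = p^3 is a perfect cube, so E-series; the 4-jet and mu = 6 give E_6.

Type E6, Milnor number mu = 6.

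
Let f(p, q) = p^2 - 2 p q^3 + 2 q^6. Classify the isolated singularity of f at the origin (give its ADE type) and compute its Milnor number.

Type A_{5}, Milnor number mu = 5.

The Hessian of f at 0 has rank 1. Corank 1: A-series; mu = 5 gives A_5.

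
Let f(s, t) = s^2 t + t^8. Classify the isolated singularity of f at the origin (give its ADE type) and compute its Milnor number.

Type D_{9}, Milnor number mu = 9.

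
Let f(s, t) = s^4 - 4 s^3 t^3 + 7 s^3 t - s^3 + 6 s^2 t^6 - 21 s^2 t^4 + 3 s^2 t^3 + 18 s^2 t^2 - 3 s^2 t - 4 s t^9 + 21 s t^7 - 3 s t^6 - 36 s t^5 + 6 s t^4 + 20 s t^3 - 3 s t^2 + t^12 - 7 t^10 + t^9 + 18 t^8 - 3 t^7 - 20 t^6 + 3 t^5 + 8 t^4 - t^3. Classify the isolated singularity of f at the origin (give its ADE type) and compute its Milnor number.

The Hessian of f at 0 has rank 0. Corank 2; j^3 = -(s + t)^3 is a perfect cube, so E-series; the 4-jet and mu = 7 give E_7.

Type E_7, Milnor number mu = 7.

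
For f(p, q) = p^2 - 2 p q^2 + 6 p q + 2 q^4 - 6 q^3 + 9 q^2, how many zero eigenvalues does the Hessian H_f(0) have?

1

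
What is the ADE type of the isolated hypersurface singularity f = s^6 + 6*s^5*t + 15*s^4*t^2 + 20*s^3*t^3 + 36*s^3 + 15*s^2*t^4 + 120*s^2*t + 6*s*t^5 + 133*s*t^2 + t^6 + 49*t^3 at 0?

D7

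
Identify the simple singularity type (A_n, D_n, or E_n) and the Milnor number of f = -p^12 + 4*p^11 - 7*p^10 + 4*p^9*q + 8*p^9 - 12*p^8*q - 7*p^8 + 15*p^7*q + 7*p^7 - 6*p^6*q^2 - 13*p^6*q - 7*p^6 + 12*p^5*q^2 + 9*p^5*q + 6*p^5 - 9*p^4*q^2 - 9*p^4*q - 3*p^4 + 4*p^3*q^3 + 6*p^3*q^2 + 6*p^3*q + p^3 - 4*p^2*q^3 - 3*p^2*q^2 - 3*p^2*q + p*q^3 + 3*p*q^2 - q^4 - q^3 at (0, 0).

Type E_7, Milnor number mu = 7.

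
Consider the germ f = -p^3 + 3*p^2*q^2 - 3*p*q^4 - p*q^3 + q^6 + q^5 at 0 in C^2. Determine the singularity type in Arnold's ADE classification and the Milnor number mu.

Type E_{7}, Milnor number mu = 7.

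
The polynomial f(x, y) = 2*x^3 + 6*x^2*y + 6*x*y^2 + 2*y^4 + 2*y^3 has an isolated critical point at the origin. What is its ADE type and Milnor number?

The Hessian of f at 0 is [[0, 0], [0, 0]] with rank 0, so corank 2. A Groebner basis of the Jacobian ideal J(f) in C{x,y} is {y^3, x^2 + 2*x*y + y^2}; counting standard monomials gives mu = 6. Corank 2; j^3 = 2*(x + y)^3 is a perfect cube, so E-series; the 4-jet and mu = 6 give E_6.

Type E6, Milnor number mu = 6.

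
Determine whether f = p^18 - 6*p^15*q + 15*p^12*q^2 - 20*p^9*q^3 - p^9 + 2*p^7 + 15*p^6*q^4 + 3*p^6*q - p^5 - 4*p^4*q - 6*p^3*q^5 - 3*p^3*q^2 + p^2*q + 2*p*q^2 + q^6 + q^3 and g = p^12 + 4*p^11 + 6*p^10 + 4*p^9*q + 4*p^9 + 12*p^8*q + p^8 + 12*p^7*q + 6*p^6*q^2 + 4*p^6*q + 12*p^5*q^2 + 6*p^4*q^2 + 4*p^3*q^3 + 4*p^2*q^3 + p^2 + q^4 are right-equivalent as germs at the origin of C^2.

The Hessian of f at 0 has rank 0. Corank 2; j^3 = q*(p + q)^2 has shape L^2 M (L != M), so D-series; mu = 7 gives D_7. The Hessian of g at 0 has rank 1. Corank 1: A-series; mu = 3 gives A_3. f is D_7 but g is A_3, hence not right-equivalent.

No.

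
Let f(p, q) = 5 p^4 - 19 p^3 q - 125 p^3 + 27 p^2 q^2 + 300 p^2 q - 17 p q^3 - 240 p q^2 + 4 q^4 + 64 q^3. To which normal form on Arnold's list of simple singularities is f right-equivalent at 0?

The Hessian of f at 0 has rank 0. Corank 2; j^3 = -(5*p - 4*q)^3 is a perfect cube, so E-series; the 4-jet and mu = 7 give E_7.

E_7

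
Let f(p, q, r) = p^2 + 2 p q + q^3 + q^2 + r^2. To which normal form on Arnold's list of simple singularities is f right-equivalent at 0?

The Hessian of f at 0 is [[2, 2, 0], [2, 2, 0], [0, 0, 2]] with rank 2, so corank 1. A Groebner basis of the Jacobian ideal J(f) in C{p,q,r} is {q^2, p + q, r}; counting standard monomials gives mu = 2. Corank 1: A-series; mu = 2 gives A_2.

A_2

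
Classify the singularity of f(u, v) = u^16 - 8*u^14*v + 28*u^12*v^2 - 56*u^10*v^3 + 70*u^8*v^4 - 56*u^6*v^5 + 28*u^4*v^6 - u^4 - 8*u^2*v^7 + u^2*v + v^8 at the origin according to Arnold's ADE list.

D_{9}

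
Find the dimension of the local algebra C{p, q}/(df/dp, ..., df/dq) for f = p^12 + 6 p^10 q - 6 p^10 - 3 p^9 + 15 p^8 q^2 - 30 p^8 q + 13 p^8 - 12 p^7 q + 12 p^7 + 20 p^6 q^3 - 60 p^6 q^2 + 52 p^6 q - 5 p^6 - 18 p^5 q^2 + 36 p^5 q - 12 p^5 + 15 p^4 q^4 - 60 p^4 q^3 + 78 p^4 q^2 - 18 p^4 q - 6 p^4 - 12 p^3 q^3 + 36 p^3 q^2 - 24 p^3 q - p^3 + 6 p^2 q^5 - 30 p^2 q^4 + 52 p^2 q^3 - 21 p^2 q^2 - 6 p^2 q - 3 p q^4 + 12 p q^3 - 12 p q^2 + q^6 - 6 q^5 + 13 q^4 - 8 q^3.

6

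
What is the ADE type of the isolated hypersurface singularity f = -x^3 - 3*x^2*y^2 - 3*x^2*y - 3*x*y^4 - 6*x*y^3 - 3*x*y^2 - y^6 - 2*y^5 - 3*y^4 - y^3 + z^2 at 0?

E_{8}

The Hessian of f at 0 has rank 1. Corank 2; j^3 = -(x + y)^3 is a perfect cube, so E-series; the 5-jet and mu = 8 give E_8.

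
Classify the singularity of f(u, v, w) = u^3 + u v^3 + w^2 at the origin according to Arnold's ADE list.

E_7

The Hessian of f at 0 has rank 1. Corank 2; j^3 = u^3 is a perfect cube, so E-series; the 4-jet and mu = 7 give E_7.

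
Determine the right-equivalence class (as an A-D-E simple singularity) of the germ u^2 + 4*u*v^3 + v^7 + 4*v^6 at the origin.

A6

The Hessian of f at 0 has rank 1. Corank 1: A-series; mu = 6 gives A_6.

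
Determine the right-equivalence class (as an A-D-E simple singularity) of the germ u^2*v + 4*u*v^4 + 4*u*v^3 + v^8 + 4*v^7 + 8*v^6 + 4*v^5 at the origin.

D_{9}

The Hessian of f at 0 has rank 0. Corank 2; j^3 = u^2*v has shape L^2 M (L != M), so D-series; mu = 9 gives D_9.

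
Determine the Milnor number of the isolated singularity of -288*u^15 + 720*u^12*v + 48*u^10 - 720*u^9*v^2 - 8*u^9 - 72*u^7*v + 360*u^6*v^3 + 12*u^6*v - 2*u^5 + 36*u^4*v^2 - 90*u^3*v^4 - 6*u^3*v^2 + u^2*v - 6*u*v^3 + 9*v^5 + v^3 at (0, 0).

4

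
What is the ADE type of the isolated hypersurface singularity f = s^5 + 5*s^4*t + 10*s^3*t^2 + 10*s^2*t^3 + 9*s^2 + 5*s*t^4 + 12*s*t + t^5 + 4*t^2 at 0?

A_{4}

The Hessian of f at 0 is [[18, 12], [12, 8]] with rank 1, so corank 1. A Groebner basis of the Jacobian ideal J(f) in C{s,t} is {t^4, s + 2*t/3}; counting standard monomials gives mu = 4. Corank 1: A-series; mu = 4 gives A_4.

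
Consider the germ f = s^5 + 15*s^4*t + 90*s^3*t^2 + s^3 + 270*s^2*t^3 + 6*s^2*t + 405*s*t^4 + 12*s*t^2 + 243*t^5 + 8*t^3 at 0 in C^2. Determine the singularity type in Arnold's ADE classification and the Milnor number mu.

Type E_{8}, Milnor number mu = 8.

The Hessian of f at 0 has rank 0. Corank 2; j^3 = (s + 2*t)^3 is a perfect cube, so E-series; the 5-jet and mu = 8 give E_8.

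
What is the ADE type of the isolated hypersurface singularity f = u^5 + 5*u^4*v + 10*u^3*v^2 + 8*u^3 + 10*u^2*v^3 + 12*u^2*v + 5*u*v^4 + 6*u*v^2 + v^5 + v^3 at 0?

E_{8}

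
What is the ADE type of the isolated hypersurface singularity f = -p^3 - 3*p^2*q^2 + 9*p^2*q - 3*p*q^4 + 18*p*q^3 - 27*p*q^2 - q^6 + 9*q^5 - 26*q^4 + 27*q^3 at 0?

E6

The Hessian of f at 0 has rank 0. Corank 2; j^3 = -(p - 3*q)^3 is a perfect cube, so E-series; the 4-jet and mu = 6 give E_6.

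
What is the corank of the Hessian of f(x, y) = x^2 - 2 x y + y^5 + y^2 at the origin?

1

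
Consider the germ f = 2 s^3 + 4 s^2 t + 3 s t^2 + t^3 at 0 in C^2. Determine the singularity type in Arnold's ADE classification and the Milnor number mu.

The Hessian of f at 0 is [[0, 0], [0, 0]] with rank 0, so corank 2. A Groebner basis of the Jacobian ideal J(f) in C{s,t} is {t^3, s^2 - 3*t^2/2, s*t + 3*t^2/2}; counting standard monomials gives mu = 4. Corank 2; j^3 = (s + t)*(2*s^2 + 2*s*t + t^2) splits into three distinct lines over C (the quadratic factor has nonzero discriminant), so D_4.

Type D_4, Milnor number mu = 4.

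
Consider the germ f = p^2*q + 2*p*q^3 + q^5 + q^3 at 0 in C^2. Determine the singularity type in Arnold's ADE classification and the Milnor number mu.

Type D_4, Milnor number mu = 4.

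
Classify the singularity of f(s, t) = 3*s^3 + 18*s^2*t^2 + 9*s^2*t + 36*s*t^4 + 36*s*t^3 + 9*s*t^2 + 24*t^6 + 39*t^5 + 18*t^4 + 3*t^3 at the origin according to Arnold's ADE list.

The Hessian of f at 0 has rank 0. Corank 2; j^3 = 3*(s + t)^3 is a perfect cube, so E-series; the 5-jet and mu = 8 give E_8.

E_{8}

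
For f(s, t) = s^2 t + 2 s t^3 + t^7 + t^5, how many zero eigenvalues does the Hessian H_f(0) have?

Hessian at 0 has rank 0.

2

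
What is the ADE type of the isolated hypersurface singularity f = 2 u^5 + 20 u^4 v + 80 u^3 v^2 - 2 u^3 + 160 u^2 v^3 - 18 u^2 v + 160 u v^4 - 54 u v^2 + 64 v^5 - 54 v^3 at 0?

The Hessian of f at 0 has rank 0. Corank 2; j^3 = -2*(u + 3*v)^3 is a perfect cube, so E-series; the 5-jet and mu = 8 give E_8.

E_8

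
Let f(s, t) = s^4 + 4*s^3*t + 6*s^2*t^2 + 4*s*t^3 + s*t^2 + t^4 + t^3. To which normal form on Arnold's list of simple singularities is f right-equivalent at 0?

D5

The Hessian of f at 0 is [[0, 0], [0, 0]] with rank 0, so corank 2. A Groebner basis of the Jacobian ideal J(f) in C{s,t} is {s^3 + t^2/4, t^3, s*t + t^2}; counting standard monomials gives mu = 5. Corank 2; j^3 = t^2*(s + t) has shape L^2 M (L != M), so D-series; mu = 5 gives D_5.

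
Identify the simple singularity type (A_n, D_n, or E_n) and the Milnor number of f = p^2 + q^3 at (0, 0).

Type A_2, Milnor number mu = 2.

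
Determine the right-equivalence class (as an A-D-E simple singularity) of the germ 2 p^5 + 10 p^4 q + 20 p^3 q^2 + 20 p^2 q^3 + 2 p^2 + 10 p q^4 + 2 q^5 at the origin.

A4

The Hessian of f at 0 is [[4, 0], [0, 0]] with rank 1, so corank 1. A Groebner basis of the Jacobian ideal J(f) in C{p,q} is {q^4, p}; counting standard monomials gives mu = 4. Corank 1: A-series; mu = 4 gives A_4.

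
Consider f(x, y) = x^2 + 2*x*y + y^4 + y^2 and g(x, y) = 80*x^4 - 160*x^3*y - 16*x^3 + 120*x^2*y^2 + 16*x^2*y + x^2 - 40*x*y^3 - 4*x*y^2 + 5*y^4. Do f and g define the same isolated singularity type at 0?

Yes.

The Hessian of f at 0 is [[2, 2], [2, 2]] with rank 1, so corank 1. A Groebner basis of the Jacobian ideal J(f) in C{x,y} is {y^3, x + y}; counting standard monomials gives mu = 3. Corank 1: A-series; mu = 3 gives A_3. The Hessian of g at 0 is [[2, 0], [0, 0]] with rank 1, so corank 1. A Groebner basis of the Jacobian ideal J(g) in C{x,y} is {x^2, x*y, -x/2 + y^2}; counting standard monomials gives mu = 3. Corank 1: A-series; mu = 3 gives A_3. Both have type A_3, hence right-equivalent.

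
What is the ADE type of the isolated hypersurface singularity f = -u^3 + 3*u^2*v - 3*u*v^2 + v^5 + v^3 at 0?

E_{8}

The Hessian of f at 0 has rank 0. Corank 2; j^3 = -(u - v)^3 is a perfect cube, so E-series; the 5-jet and mu = 8 give E_8.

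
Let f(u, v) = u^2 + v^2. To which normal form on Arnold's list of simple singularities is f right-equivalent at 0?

A1

The Hessian of f at 0 is [[2, 0], [0, 2]] with rank 2, so corank 0. A Groebner basis of the Jacobian ideal J(f) in C{u,v} is {u, v}; counting standard monomials gives mu = 1. Corank 0: nondegenerate Morse point, so A_1.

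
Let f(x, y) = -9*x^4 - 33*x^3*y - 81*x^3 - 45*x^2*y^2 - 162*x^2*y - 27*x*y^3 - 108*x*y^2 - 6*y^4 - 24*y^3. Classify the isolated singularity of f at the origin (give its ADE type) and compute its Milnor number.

The Hessian of f at 0 has rank 0. Corank 2; j^3 = -3*(3*x + 2*y)^3 is a perfect cube, so E-series; the 4-jet and mu = 7 give E_7.

Type E_{7}, Milnor number mu = 7.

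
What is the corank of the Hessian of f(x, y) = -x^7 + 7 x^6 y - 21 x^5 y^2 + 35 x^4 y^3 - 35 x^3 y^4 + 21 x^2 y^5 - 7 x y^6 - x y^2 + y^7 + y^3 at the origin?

Hessian at 0 has rank 0.

2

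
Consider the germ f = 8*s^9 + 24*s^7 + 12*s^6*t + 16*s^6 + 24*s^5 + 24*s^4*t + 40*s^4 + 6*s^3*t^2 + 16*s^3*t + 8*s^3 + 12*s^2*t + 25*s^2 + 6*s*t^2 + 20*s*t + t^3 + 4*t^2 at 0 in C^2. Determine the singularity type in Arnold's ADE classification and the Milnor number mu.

Type A2, Milnor number mu = 2.

The Hessian of f at 0 has rank 1. Corank 1: A-series; mu = 2 gives A_2.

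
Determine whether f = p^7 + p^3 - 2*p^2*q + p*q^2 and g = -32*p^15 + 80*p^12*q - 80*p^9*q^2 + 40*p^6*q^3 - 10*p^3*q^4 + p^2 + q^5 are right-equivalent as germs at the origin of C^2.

No.

The Hessian of f at 0 is [[0, 0], [0, 0]] with rank 0, so corank 2. A Groebner basis of the Jacobian ideal J(f) in C{p,q} is {-p*q/7 + q^6 + q^2/7, p*q^2 - q^3, p^2 - p*q}; counting standard monomials gives mu = 8. Corank 2; j^3 = p*(p - q)^2 has shape L^2 M (L != M), so D-series; mu = 8 gives D_8. The Hessian of g at 0 is [[2, 0], [0, 0]] with rank 1, so corank 1. A Groebner basis of the Jacobian ideal J(g) in C{p,q} is {q^4, p}; counting standard monomials gives mu = 4. Corank 1: A-series; mu = 4 gives A_4. f is D_8 but g is A_4, hence not right-equivalent.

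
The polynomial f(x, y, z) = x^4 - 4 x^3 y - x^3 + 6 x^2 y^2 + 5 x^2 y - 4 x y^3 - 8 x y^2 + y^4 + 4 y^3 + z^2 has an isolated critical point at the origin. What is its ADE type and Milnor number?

Type D_5, Milnor number mu = 5.

The Hessian of f at 0 has rank 1. Corank 2; j^3 = -(x - 2*y)^2*(x - y) has shape L^2 M (L != M), so D-series; mu = 5 gives D_5.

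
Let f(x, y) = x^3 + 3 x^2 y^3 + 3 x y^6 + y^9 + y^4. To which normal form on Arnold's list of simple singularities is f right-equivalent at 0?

The Hessian of f at 0 has rank 0. Corank 2; j^3 = x^3 is a perfect cube, so E-series; the 4-jet and mu = 6 give E_6.

E_6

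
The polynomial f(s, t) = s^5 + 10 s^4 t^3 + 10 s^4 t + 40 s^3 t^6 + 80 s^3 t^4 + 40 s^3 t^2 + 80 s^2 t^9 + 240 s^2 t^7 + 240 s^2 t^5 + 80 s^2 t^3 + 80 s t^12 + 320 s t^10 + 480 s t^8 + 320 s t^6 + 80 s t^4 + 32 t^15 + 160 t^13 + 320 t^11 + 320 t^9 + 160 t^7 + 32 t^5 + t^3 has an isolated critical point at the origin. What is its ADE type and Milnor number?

Type E_{8}, Milnor number mu = 8.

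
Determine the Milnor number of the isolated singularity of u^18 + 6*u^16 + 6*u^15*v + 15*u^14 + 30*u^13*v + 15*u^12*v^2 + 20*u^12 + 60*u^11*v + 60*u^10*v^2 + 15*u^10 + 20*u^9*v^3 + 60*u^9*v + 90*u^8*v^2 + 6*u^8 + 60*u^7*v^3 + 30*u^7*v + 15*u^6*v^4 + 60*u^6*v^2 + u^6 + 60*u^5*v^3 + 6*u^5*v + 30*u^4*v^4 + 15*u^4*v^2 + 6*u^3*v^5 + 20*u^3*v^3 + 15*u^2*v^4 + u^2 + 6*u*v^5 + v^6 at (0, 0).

5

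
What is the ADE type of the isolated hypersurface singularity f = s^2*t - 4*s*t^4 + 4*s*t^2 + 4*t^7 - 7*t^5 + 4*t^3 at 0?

The Hessian of f at 0 is [[0, 0], [0, 0]] with rank 0, so corank 2. A Groebner basis of the Jacobian ideal J(f) in C{s,t} is {-s*t/2 + t^4 - t^2, s*t^2 + 2*t^3, s^2 + 13*s*t/2 + 9*t^2}; counting standard monomials gives mu = 6. Corank 2; j^3 = t*(s + 2*t)^2 has shape L^2 M (L != M), so D-series; mu = 6 gives D_6.

D6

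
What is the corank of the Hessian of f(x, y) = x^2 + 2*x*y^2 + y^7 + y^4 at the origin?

1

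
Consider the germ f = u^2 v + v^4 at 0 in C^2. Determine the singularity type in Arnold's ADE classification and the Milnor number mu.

Type D_{5}, Milnor number mu = 5.

The Hessian of f at 0 has rank 0. Corank 2; j^3 = u^2*v has shape L^2 M (L != M), so D-series; mu = 5 gives D_5.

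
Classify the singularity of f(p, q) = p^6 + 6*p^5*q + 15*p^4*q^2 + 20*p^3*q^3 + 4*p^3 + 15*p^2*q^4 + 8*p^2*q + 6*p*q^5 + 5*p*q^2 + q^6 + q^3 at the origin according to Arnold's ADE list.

The Hessian of f at 0 has rank 0. Corank 2; j^3 = (p + q)*(2*p + q)^2 has shape L^2 M (L != M), so D-series; mu = 7 gives D_7.

D_7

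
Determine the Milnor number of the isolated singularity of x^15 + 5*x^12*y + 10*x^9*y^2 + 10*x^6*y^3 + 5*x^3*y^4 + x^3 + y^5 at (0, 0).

8

The Hessian of f at 0 has rank 0. Corank 2; j^3 = x^3 is a perfect cube, so E-series; the 5-jet and mu = 8 give E_8.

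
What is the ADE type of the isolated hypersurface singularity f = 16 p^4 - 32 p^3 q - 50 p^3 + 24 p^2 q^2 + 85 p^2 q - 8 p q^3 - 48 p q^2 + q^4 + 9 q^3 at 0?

D_5

The Hessian of f at 0 has rank 0. Corank 2; j^3 = -(2*p - q)*(5*p - 3*q)^2 has shape L^2 M (L != M), so D-series; mu = 5 gives D_5.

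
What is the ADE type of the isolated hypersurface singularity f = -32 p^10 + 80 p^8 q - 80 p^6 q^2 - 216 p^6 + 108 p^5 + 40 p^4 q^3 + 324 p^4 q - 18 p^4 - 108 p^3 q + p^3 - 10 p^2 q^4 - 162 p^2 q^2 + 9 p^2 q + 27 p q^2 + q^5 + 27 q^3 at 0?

The Hessian of f at 0 is [[0, 0], [0, 0]] with rank 0, so corank 2. A Groebner basis of the Jacobian ideal J(f) in C{p,q} is {p^2/3888 + p*q^3 - p*q^2/36 + p*q/648 - q^3/12 + q^2/432, q^4, p^3 - p^2/4 - 3*p*q/2 + 27*q^3 - 9*q^2/4, p^2*q + p^2/36 + 3*p*q^2 + p*q/6 + q^2/4}; counting standard monomials gives mu = 8. Corank 2; j^3 = (p + 3*q)^3 is a perfect cube, so E-series; the 5-jet and mu = 8 give E_8.

E8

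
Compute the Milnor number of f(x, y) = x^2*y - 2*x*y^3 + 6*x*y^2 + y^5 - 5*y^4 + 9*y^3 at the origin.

5

The Hessian of f at 0 has rank 0. Corank 2; j^3 = y*(x + 3*y)^2 has shape L^2 M (L != M), so D-series; mu = 5 gives D_5.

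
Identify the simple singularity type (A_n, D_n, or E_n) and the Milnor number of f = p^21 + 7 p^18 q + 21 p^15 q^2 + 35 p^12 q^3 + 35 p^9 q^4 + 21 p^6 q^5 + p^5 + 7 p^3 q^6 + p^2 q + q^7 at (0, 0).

Type D8, Milnor number mu = 8.

The Hessian of f at 0 has rank 0. Corank 2; j^3 = p^2*q has shape L^2 M (L != M), so D-series; mu = 8 gives D_8.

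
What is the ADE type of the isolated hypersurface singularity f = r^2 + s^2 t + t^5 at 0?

D6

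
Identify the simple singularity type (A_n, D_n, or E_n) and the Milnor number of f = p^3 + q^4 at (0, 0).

Type E_{6}, Milnor number mu = 6.

The Hessian of f at 0 has rank 0. Corank 2; j^3 = p^3 is a perfect cube, so E-series; the 4-jet and mu = 6 give E_6.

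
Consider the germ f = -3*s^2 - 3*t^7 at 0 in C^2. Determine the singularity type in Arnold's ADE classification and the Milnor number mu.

Type A_6, Milnor number mu = 6.

The Hessian of f at 0 is [[-6, 0], [0, 0]] with rank 1, so corank 1. A Groebner basis of the Jacobian ideal J(f) in C{s,t} is {t^6, s}; counting standard monomials gives mu = 6. Corank 1: A-series; mu = 6 gives A_6.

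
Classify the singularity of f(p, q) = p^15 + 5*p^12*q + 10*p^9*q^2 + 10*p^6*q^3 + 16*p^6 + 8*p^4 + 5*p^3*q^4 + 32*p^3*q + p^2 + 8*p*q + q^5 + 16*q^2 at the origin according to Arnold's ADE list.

A_4

The Hessian of f at 0 has rank 1. Corank 1: A-series; mu = 4 gives A_4.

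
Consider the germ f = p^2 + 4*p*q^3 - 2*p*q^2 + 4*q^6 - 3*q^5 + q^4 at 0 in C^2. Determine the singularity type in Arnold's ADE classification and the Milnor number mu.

The Hessian of f at 0 has rank 1. Corank 1: A-series; mu = 4 gives A_4.

Type A_4, Milnor number mu = 4.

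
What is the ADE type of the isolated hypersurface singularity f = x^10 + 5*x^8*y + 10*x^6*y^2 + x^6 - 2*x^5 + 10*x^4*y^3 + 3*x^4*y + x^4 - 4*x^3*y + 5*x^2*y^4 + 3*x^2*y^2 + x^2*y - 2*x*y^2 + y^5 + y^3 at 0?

D6

The Hessian of f at 0 has rank 0. Corank 2; j^3 = y*(x - y)^2 has shape L^2 M (L != M), so D-series; mu = 6 gives D_6.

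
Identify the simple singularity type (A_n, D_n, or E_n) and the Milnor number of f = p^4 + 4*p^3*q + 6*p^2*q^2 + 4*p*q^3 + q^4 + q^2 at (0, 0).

The Hessian of f at 0 has rank 1. Corank 1: A-series; mu = 3 gives A_3.

Type A_3, Milnor number mu = 3.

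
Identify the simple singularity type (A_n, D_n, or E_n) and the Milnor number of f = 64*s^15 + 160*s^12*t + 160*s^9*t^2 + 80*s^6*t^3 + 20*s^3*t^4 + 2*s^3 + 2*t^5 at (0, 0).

Type E8, Milnor number mu = 8.

The Hessian of f at 0 is [[0, 0], [0, 0]] with rank 0, so corank 2. A Groebner basis of the Jacobian ideal J(f) in C{s,t} is {t^4, s^2}; counting standard monomials gives mu = 8. Corank 2; j^3 = 2*s^3 is a perfect cube, so E-series; the 5-jet and mu = 8 give E_8.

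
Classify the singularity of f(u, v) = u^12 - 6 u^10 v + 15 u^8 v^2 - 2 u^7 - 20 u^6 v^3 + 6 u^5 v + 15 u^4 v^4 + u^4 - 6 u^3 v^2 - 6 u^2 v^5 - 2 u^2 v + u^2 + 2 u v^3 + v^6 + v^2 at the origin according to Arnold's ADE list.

The Hessian of f at 0 has rank 2. Corank 0: nondegenerate Morse point, so A_1.

A_{1}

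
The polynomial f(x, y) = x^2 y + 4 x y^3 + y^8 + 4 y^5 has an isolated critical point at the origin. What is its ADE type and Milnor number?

Type D_9, Milnor number mu = 9.

The Hessian of f at 0 has rank 0. Corank 2; j^3 = x^2*y has shape L^2 M (L != M), so D-series; mu = 9 gives D_9.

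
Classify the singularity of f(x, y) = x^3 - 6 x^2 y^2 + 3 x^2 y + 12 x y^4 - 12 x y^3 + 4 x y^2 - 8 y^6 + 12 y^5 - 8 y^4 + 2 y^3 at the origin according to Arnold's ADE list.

D4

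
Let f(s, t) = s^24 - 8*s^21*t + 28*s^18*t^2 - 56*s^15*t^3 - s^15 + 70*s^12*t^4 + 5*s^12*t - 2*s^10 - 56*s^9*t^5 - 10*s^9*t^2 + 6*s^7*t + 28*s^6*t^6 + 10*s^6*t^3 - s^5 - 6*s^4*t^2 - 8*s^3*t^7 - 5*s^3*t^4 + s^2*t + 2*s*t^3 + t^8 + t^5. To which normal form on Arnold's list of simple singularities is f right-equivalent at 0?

D_{9}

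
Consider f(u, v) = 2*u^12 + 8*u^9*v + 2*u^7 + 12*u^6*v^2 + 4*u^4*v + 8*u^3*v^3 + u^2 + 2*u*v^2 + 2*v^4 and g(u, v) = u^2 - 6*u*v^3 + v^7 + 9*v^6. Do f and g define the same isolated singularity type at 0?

No.

The Hessian of f at 0 has rank 1. Corank 1: A-series; mu = 3 gives A_3. The Hessian of g at 0 has rank 1. Corank 1: A-series; mu = 6 gives A_6. f is A_3 but g is A_6, hence not right-equivalent.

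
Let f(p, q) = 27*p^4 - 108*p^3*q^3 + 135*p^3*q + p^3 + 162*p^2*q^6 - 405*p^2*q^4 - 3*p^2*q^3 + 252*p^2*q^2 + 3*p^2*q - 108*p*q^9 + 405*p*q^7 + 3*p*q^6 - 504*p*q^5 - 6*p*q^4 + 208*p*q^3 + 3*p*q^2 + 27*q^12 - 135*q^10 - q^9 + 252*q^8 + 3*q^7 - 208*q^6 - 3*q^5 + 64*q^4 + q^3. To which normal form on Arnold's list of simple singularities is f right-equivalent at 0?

The Hessian of f at 0 has rank 0. Corank 2; j^3 = (p + q)^3 is a perfect cube, so E-series; the 4-jet and mu = 7 give E_7.

E_7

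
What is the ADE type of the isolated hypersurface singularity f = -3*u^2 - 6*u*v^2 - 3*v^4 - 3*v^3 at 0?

The Hessian of f at 0 is [[-6, 0], [0, 0]] with rank 1, so corank 1. A Groebner basis of the Jacobian ideal J(f) in C{u,v} is {v^2, u}; counting standard monomials gives mu = 2. Corank 1: A-series; mu = 2 gives A_2.

A_{2}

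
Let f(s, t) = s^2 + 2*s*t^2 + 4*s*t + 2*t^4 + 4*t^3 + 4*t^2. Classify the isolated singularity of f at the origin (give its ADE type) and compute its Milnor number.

The Hessian of f at 0 has rank 1. Corank 1: A-series; mu = 3 gives A_3.

Type A_{3}, Milnor number mu = 3.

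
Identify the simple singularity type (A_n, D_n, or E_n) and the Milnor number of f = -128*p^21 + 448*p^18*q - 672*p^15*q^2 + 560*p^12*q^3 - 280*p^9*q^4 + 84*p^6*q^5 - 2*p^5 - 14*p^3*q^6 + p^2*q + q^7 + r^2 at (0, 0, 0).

Type D8, Milnor number mu = 8.

The Hessian of f at 0 is [[0, 0, 0], [0, 0, 0], [0, 0, 2]] with rank 1, so corank 2. A Groebner basis of the Jacobian ideal J(f) in C{p,q,r} is {p^2/7 + q^6, p^3, p*q, r}; counting standard monomials gives mu = 8. Corank 2; j^3 = p^2*q has shape L^2 M (L != M), so D-series; mu = 8 gives D_8.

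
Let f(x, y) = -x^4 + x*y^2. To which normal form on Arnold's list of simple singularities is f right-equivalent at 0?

D_5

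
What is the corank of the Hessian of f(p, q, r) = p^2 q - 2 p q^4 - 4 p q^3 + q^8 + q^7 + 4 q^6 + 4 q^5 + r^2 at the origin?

The Hessian at 0 is [[0, 0, 0], [0, 0, 0], [0, 0, 2]] of rank 1; hence corank 2.

2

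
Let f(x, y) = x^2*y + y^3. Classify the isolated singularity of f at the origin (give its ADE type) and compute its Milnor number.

Type D_{4}, Milnor number mu = 4.

The Hessian of f at 0 has rank 0. Corank 2; j^3 = y*(x^2 + y^2) splits into three distinct lines over C (the quadratic factor has nonzero discriminant), so D_4.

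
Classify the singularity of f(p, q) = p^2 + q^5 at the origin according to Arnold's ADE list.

The Hessian of f at 0 has rank 1. Corank 1: A-series; mu = 4 gives A_4.

A_4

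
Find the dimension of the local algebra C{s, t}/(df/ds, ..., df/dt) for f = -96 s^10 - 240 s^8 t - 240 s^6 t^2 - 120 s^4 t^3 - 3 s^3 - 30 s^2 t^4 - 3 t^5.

8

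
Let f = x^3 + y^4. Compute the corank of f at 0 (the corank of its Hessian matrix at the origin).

The Hessian at 0 is [[0, 0], [0, 0]] of rank 0; hence corank 2.

2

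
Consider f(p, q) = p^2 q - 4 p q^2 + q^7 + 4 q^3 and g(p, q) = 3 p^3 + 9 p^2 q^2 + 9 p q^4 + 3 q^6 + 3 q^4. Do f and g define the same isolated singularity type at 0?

No.

The Hessian of f at 0 has rank 0. Corank 2; j^3 = q*(p - 2*q)^2 has shape L^2 M (L != M), so D-series; mu = 8 gives D_8. The Hessian of g at 0 has rank 0. Corank 2; j^3 = 3*p^3 is a perfect cube, so E-series; the 4-jet and mu = 6 give E_6. f is D_8 but g is E_6, hence not right-equivalent.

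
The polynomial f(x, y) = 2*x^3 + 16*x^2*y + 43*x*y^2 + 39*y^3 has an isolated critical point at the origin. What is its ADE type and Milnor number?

The Hessian of f at 0 is [[0, 0], [0, 0]] with rank 0, so corank 2. A Groebner basis of the Jacobian ideal J(f) in C{x,y} is {y^3, x^2 - 23*y^2/2, x*y + 7*y^2/2}; counting standard monomials gives mu = 4. Corank 2; j^3 = (x + 3*y)*(2*x^2 + 10*x*y + 13*y^2) splits into three distinct lines over C (the quadratic factor has nonzero discriminant), so D_4.

Type D_4, Milnor number mu = 4.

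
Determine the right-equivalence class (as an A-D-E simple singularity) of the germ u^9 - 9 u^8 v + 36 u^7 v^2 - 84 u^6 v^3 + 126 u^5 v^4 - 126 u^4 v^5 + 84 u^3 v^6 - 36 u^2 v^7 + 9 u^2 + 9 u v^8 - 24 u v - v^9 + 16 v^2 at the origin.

A_8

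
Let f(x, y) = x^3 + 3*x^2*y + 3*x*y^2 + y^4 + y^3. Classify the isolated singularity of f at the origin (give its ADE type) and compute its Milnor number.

The Hessian of f at 0 is [[0, 0], [0, 0]] with rank 0, so corank 2. A Groebner basis of the Jacobian ideal J(f) in C{x,y} is {y^3, x^2 + 2*x*y + y^2}; counting standard monomials gives mu = 6. Corank 2; j^3 = (x + y)^3 is a perfect cube, so E-series; the 4-jet and mu = 6 give E_6.

Type E_{6}, Milnor number mu = 6.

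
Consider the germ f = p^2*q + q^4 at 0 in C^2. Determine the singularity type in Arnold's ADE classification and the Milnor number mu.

The Hessian of f at 0 has rank 0. Corank 2; j^3 = p^2*q has shape L^2 M (L != M), so D-series; mu = 5 gives D_5.

Type D_{5}, Milnor number mu = 5.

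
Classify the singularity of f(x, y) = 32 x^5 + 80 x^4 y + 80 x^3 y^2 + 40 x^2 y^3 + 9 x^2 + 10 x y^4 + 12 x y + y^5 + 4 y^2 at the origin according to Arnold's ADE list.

The Hessian of f at 0 has rank 1. Corank 1: A-series; mu = 4 gives A_4.

A4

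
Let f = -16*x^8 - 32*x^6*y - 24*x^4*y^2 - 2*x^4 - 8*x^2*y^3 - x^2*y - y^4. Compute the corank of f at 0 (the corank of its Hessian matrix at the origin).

2

Hessian at 0 has rank 0.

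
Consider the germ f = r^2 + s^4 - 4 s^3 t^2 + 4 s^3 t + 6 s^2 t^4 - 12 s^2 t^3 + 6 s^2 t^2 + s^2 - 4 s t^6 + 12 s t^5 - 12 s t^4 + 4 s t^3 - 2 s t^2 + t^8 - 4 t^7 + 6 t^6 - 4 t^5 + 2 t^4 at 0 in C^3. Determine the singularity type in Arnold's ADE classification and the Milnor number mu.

The Hessian of f at 0 has rank 2. Corank 1: A-series; mu = 3 gives A_3.

Type A3, Milnor number mu = 3.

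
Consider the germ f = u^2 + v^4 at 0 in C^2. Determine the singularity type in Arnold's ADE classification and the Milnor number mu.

Type A_{3}, Milnor number mu = 3.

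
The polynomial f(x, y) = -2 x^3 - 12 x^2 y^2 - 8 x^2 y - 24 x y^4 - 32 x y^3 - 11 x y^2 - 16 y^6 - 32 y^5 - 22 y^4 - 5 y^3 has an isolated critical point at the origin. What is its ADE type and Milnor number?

Type D_4, Milnor number mu = 4.

The Hessian of f at 0 has rank 0. Corank 2; j^3 = -(x + y)*(2*x^2 + 6*x*y + 5*y^2) splits into three distinct lines over C (the quadratic factor has nonzero discriminant), so D_4.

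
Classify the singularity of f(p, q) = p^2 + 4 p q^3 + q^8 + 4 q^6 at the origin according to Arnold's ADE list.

A7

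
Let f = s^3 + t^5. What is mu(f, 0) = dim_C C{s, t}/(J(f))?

8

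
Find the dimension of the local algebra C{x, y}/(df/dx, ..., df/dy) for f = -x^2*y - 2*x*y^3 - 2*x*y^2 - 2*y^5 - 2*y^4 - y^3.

6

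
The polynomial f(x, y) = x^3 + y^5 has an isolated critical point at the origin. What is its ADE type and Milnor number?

Type E8, Milnor number mu = 8.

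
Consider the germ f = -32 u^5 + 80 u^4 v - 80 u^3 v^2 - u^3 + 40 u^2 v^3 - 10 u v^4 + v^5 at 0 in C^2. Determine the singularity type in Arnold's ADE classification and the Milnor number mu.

Type E_8, Milnor number mu = 8.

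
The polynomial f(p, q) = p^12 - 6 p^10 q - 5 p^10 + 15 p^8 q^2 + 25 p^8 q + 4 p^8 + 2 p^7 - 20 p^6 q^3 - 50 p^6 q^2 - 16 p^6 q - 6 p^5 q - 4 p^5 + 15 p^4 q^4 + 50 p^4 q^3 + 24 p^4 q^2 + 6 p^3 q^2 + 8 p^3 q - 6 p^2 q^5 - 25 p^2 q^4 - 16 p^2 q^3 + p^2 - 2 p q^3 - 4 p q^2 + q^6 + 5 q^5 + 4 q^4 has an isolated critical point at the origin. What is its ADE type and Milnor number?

Type A4, Milnor number mu = 4.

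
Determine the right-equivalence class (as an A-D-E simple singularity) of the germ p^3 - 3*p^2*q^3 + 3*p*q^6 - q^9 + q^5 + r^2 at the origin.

E_{8}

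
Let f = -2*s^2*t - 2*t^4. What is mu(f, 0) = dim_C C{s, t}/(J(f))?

The Hessian of f at 0 has rank 0. Corank 2; j^3 = -2*s^2*t has shape L^2 M (L != M), so D-series; mu = 5 gives D_5.

5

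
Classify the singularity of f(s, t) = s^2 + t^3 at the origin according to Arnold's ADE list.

A_{2}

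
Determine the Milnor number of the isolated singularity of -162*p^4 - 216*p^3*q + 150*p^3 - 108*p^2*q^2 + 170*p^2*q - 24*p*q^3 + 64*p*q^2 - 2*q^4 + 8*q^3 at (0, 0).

5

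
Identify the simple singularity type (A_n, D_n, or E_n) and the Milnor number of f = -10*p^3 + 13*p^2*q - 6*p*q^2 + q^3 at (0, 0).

Type D4, Milnor number mu = 4.

The Hessian of f at 0 is [[0, 0], [0, 0]] with rank 0, so corank 2. A Groebner basis of the Jacobian ideal J(f) in C{p,q} is {q^3, p^2 - 3*q^2/11, p*q - 6*q^2/11}; counting standard monomials gives mu = 4. Corank 2; j^3 = -(2*p - q)*(5*p^2 - 4*p*q + q^2) splits into three distinct lines over C (the quadratic factor has nonzero discriminant), so D_4.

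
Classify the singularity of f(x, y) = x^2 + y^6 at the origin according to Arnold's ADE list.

The Hessian of f at 0 has rank 1. Corank 1: A-series; mu = 5 gives A_5.

A_5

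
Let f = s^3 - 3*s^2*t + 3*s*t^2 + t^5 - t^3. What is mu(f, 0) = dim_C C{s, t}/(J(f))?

The Hessian of f at 0 has rank 0. Corank 2; j^3 = (s - t)^3 is a perfect cube, so E-series; the 5-jet and mu = 8 give E_8.

8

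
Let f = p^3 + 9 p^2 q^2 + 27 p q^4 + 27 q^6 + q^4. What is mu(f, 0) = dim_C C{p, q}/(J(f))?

6

The Hessian of f at 0 has rank 0. Corank 2; j^3 = p^3 is a perfect cube, so E-series; the 4-jet and mu = 6 give E_6.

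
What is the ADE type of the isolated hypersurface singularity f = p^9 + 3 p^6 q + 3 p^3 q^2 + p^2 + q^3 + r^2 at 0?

A_{2}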